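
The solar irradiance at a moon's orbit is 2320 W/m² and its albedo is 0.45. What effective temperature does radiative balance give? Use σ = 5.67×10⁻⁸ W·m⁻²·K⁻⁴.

T ≈ 274 K

Power absorbed = (1−a)S·πR²; power emitted = 4πR²σT⁴. Equating and cancelling πR²:
T = ((1−a)S / 4σ)^(1/4) = (1280 / (4 × 5.67×10⁻⁸))^(1/4) = (5.63×10^9)^(1/4).
T = 274 K.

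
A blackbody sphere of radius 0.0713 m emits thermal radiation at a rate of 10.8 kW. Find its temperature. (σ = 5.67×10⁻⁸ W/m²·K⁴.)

A = 4πr² = 4π × (0.0713)² = 0.0639 m².
From P = σAT⁴, T = (P / σA)^(1/4) = (10800 / (5.67×10⁻⁸ × 0.0639))^(1/4).
T = (2.98×10^12)^(1/4) = 1310 K.

T ≈ 1310 K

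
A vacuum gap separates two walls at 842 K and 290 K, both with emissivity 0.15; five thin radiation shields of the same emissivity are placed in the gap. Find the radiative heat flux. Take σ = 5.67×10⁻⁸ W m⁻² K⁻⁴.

q ≈ 380 W/m²

Each of the 6 gaps contributes resistance (2/ε − 1) = 2/0.15 − 1 = 12.33; total = 74.00.
q = σ(T₁⁴ − T₂⁴) / 74.00 = 5.67×10⁻⁸ × 4.96×10^11 / 74.00 = 380 W/m².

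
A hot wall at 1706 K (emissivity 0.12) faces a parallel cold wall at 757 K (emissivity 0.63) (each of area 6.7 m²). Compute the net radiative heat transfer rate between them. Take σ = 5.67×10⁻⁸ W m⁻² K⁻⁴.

Q ≈ 3.47×10^5 W

For two large parallel gray plates, q = σ(T₁⁴ − T₂⁴) / (1/ε₁ + 1/ε₂ − 1).
1/ε₁ + 1/ε₂ − 1 = 1/0.12 + 1/0.63 − 1 = 8.921.
T₁⁴ − T₂⁴ = 8.47×10^12 − 3.28×10^11 = 8.14×10^12 K⁴.
q = 5.67×10⁻⁸ × 8.14×10^12 / 8.921 = 51800 W/m².
Q = q·A = 51800 × 6.7 = 3.47×10^5 W.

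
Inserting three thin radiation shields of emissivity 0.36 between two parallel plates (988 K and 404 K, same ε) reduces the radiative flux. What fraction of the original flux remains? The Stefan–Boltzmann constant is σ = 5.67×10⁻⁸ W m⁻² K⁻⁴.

With N identical shields there are N+1 = 4 gaps in series, each with the same radiative resistance, so the flux falls to 1/(N+1) of its unshielded value.

ratio ≈ 0.250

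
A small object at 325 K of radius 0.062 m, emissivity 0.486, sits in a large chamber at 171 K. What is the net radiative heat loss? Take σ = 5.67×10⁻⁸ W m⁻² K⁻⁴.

A = 4πr² = 4π × (0.062)² = 0.0483 m².
Q = εσA(T⁴ − T_s⁴). T⁴ − T_s⁴ = (325)⁴ − (171)⁴ = 1.12×10^10 − 8.55×10^8 = 1.03×10^10 K⁴.
Q = 0.486 × 5.67×10⁻⁸ × 0.0483 × 1.03×10^10 = 13.7 W.

Q ≈ 13.7 W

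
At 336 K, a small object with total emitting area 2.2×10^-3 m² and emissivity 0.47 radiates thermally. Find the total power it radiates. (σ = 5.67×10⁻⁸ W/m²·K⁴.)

Stefan–Boltzmann: P = εσAT⁴ = 0.47 × 5.67×10⁻⁸ × 2.20×10^-3 × (336)⁴ = 0.47 × 5.67×10⁻⁸ × 2.20×10^-3 × 1.27×10^10.
P = 0.747 W.

P ≈ 0.747 W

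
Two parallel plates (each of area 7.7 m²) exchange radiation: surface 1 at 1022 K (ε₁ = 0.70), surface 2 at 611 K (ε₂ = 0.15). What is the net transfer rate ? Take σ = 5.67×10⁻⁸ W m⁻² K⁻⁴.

For two large parallel gray plates, q = σ(T₁⁴ − T₂⁴) / (1/ε₁ + 1/ε₂ − 1).
1/ε₁ + 1/ε₂ − 1 = 1/0.70 + 1/0.15 − 1 = 7.095.
T₁⁴ − T₂⁴ = 1.09×10^12 − 1.39×10^11 = 9.52×10^11 K⁴.
q = 5.67×10⁻⁸ × 9.52×10^11 / 7.095 = 7600 W/m².
Q = q·A = 7600 × 7.7 = 58600 W.

Q ≈ 58600 W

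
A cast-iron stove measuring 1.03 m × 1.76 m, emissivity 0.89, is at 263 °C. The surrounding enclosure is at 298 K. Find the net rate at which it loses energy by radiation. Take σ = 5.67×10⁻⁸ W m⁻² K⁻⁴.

A = 1.03 × 1.76 = 1.81 m².
Convert: 263 °C = 536 K.
Q = εσA(T⁴ − T_s⁴). T⁴ − T_s⁴ = (536)⁴ − (298)⁴ = 8.25×10^10 − 7.89×10^9 = 7.47×10^10 K⁴.
Q = 0.89 × 5.67×10⁻⁸ × 1.81 × 7.47×10^10 = 6830 W.

Q ≈ 6830 W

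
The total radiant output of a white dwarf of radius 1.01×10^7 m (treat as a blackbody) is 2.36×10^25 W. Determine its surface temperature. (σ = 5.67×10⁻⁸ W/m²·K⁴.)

A = 4πr² = 4π × (1.01×10^7)² = 1.28×10^15 m².
From P = σAT⁴, T = (P / σA)^(1/4) = (2.36×10^25 / (5.67×10⁻⁸ × 1.28×10^15))^(1/4).
T = (3.25×10^17)^(1/4) = 23900 K.

T ≈ 23900 K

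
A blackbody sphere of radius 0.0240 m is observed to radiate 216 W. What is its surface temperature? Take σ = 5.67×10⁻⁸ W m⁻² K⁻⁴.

A = 4πr² = 4π × (0.0240)² = 7.24×10^-3 m².
From P = σAT⁴, T = (P / σA)^(1/4) = (216 / (5.67×10⁻⁸ × 7.24×10^-3))^(1/4).
T = (5.26×10^11)^(1/4) = 852 K.

T ≈ 852 K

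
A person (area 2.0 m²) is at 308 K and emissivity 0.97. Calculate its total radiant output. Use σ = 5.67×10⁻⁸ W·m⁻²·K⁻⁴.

Stefan–Boltzmann: P = εσAT⁴ = 0.97 × 5.67×10⁻⁸ × 2.00 × (308)⁴ = 0.97 × 5.67×10⁻⁸ × 2.00 × 9.00×10^9.
P = 990 W.

P ≈ 990 W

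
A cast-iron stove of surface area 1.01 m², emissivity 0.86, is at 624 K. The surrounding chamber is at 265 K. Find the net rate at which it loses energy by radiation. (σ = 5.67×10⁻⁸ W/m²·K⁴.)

Q ≈ 7220 W

Q = εσA(T⁴ − T_s⁴). T⁴ − T_s⁴ = (624)⁴ − (265)⁴ = 1.52×10^11 − 4.93×10^9 = 1.47×10^11 K⁴.
Q = 0.86 × 5.67×10⁻⁸ × 1.01 × 1.47×10^11 = 7220 W.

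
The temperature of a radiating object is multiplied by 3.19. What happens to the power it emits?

P ∝ T⁴, so the power scales as (3.19)⁴ = 104.

factor ≈ 104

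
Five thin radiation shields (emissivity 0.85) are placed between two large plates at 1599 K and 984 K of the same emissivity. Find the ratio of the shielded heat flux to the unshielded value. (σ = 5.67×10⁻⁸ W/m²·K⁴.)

With N identical shields there are N+1 = 6 gaps in series, each with the same radiative resistance, so the flux falls to 1/(N+1) of its unshielded value.

ratio ≈ 0.167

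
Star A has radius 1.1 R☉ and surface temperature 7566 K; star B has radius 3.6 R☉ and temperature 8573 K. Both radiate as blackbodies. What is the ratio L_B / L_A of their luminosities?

L_B/L_A ≈ 17.7

L = 4πR²σT⁴ ∝ R²T⁴, so L_B/L_A = (3.6/1.1)² × (8573/7566)⁴ = 10.7 × 1.65 = 17.7.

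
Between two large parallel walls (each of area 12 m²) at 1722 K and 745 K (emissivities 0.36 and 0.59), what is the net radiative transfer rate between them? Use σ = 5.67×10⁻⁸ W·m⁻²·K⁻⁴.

Q ≈ 1.66×10^6 W

For two large parallel gray plates, q = σ(T₁⁴ − T₂⁴) / (1/ε₁ + 1/ε₂ − 1).
1/ε₁ + 1/ε₂ − 1 = 1/0.36 + 1/0.59 − 1 = 3.473.
T₁⁴ − T₂⁴ = 8.79×10^12 − 3.08×10^11 = 8.48×10^12 K⁴.
q = 5.67×10⁻⁸ × 8.48×10^12 / 3.473 = 1.39×10^5 W/m².
Q = q·A = 1.39×10^5 × 12 = 1.66×10^6 W.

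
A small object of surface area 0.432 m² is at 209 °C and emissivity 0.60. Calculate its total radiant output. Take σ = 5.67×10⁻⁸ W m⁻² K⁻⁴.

209 °C = 482 K.
P = εσAT⁴ = 0.60 × 5.67×10⁻⁸ × 0.432 × (482)⁴ = 0.60 × 5.67×10⁻⁸ × 0.432 × 5.40×10^10.
P = 793 W.

P ≈ 793 W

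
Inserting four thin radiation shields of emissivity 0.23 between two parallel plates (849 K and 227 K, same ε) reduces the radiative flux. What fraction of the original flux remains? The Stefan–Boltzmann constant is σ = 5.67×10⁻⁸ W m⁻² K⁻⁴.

ratio ≈ 0.200

With N identical shields there are N+1 = 5 gaps in series, each with the same radiative resistance, so the flux falls to 1/(N+1) of its unshielded value.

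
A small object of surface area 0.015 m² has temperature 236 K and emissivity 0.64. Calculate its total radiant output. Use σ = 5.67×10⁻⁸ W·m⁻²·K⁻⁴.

P ≈ 1.69 W

Stefan–Boltzmann: P = εσAT⁴ = 0.64 × 5.67×10⁻⁸ × 0.0150 × (236)⁴ = 0.64 × 5.67×10⁻⁸ × 0.0150 × 3.10×10^9.
P = 1.69 W.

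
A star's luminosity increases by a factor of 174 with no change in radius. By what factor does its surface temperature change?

P ∝ T⁴ ⇒ T ∝ P^(1/4), so T scales by (174)^(1/4) = 3.63.

factor ≈ 3.63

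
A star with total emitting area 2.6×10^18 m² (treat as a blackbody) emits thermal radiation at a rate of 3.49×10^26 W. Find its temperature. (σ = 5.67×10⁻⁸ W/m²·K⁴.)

From P = σAT⁴, T = (P / σA)^(1/4) = (3.49×10^26 / (5.67×10⁻⁸ × 2.60×10^18))^(1/4).
T = (2.37×10^15)^(1/4) = 6980 K.

T ≈ 6980 K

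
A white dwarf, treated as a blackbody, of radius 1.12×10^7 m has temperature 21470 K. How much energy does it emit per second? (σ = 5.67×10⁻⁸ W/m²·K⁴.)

P ≈ 1.90×10^25 W

A = 4πr² = 4π × (1.12×10^7)² = 1.58×10^15 m².
P = σAT⁴ = 5.67×10⁻⁸ × 1.58×10^15 × (21470)⁴ = 5.67×10⁻⁸ × 1.58×10^15 × 2.12×10^17.
P = 1.90×10^25 W.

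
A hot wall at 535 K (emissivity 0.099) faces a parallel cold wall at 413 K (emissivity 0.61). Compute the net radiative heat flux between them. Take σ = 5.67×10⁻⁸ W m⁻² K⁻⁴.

q ≈ 279 W/m²

For two large parallel gray plates, q = σ(T₁⁴ − T₂⁴) / (1/ε₁ + 1/ε₂ − 1).
1/ε₁ + 1/ε₂ − 1 = 1/0.099 + 1/0.61 − 1 = 10.74.
T₁⁴ − T₂⁴ = 8.19×10^10 − 2.91×10^10 = 5.28×10^10 K⁴.
q = 5.67×10⁻⁸ × 5.28×10^10 / 10.74 = 279 W/m².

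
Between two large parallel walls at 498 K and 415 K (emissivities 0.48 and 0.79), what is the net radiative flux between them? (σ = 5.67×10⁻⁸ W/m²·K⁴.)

q ≈ 769 W/m²

For two large parallel gray plates, q = σ(T₁⁴ − T₂⁴) / (1/ε₁ + 1/ε₂ − 1).
1/ε₁ + 1/ε₂ − 1 = 1/0.48 + 1/0.79 − 1 = 2.349.
T₁⁴ − T₂⁴ = 6.15×10^10 − 2.97×10^10 = 3.18×10^10 K⁴.
q = 5.67×10⁻⁸ × 3.18×10^10 / 2.349 = 769 W/m².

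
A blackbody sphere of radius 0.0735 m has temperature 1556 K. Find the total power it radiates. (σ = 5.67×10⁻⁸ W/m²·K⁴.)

P ≈ 22600 W

A = 4πr² = 4π × (0.0735)² = 0.0679 m².
P = σAT⁴ = 5.67×10⁻⁸ × 0.0679 × (1556)⁴ = 5.67×10⁻⁸ × 0.0679 × 5.86×10^12.
P = 22600 W.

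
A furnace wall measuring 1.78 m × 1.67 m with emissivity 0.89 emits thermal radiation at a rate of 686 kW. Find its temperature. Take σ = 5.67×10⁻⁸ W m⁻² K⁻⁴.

A = 1.78 × 1.67 = 2.97 m².
From P = εσAT⁴, T = (P / εσA)^(1/4) = (6.86×10^5 / (0.89 × 5.67×10⁻⁸ × 2.97))^(1/4).
T = (4.57×10^12)^(1/4) = 1460 K.

T ≈ 1460 K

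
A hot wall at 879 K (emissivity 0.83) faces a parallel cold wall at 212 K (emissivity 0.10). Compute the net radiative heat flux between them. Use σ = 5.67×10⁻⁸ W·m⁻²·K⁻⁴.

For two large parallel gray plates, q = σ(T₁⁴ − T₂⁴) / (1/ε₁ + 1/ε₂ − 1).
1/ε₁ + 1/ε₂ − 1 = 1/0.83 + 1/0.10 − 1 = 10.20.
T₁⁴ − T₂⁴ = 5.97×10^11 − 2.02×10^9 = 5.95×10^11 K⁴.
q = 5.67×10⁻⁸ × 5.95×10^11 / 10.20 = 3310 W/m².

q ≈ 3310 W/m²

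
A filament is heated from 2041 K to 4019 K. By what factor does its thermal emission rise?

P ∝ T⁴, so the ratio is (4019/2041)⁴ = (1.969)⁴ = 15.0.

ratio ≈ 15.0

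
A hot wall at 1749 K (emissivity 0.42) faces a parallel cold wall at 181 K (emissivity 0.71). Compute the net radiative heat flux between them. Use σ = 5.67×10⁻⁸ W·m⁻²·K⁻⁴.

For two large parallel gray plates, q = σ(T₁⁴ − T₂⁴) / (1/ε₁ + 1/ε₂ − 1).
1/ε₁ + 1/ε₂ − 1 = 1/0.42 + 1/0.71 − 1 = 2.789.
T₁⁴ − T₂⁴ = 9.36×10^12 − 1.07×10^9 = 9.36×10^12 K⁴.
q = 5.67×10⁻⁸ × 9.36×10^12 / 2.789 = 1.90×10^5 W/m².

q ≈ 1.90×10^5 W/m²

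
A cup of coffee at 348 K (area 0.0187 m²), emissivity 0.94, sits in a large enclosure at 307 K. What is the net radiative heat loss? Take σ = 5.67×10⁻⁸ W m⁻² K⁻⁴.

Q = εσA(T⁴ − T_s⁴). T⁴ − T_s⁴ = (348)⁴ − (307)⁴ = 1.47×10^10 − 8.88×10^9 = 5.78×10^9 K⁴.
Q = 0.94 × 5.67×10⁻⁸ × 0.0187 × 5.78×10^9 = 5.76 W.

Q ≈ 5.76 W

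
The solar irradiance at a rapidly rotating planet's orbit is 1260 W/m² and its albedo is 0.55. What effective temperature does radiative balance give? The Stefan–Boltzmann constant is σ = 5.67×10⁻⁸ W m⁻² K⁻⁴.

T ≈ 224 K

Power absorbed = (1−a)S·πR²; power emitted = 4πR²σT⁴. Equating and cancelling πR²:
T = ((1−a)S / 4σ)^(1/4) = (567 / (4 × 5.67×10⁻⁸))^(1/4) = (2.50×10^9)^(1/4).
T = 224 K.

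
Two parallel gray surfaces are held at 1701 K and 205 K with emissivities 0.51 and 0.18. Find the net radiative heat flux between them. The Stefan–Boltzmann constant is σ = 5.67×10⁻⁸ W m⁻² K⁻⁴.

For two large parallel gray plates, q = σ(T₁⁴ − T₂⁴) / (1/ε₁ + 1/ε₂ − 1).
1/ε₁ + 1/ε₂ − 1 = 1/0.51 + 1/0.18 − 1 = 6.516.
T₁⁴ − T₂⁴ = 8.37×10^12 − 1.77×10^9 = 8.37×10^12 K⁴.
q = 5.67×10⁻⁸ × 8.37×10^12 / 6.516 = 72800 W/m².

q ≈ 72800 W/m²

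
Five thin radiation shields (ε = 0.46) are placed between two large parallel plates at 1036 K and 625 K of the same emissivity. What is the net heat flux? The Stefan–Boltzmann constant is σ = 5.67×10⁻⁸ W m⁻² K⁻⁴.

q ≈ 2820 W/m²

Each of the 6 gaps contributes resistance (2/ε − 1) = 2/0.46 − 1 = 3.348; total = 20.09.
q = σ(T₁⁴ − T₂⁴) / 20.09 = 5.67×10⁻⁸ × 9.99×10^11 / 20.09 = 2820 W/m².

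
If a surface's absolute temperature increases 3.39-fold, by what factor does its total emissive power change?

factor ≈ 132

P ∝ T⁴, so the power scales as (3.39)⁴ = 132.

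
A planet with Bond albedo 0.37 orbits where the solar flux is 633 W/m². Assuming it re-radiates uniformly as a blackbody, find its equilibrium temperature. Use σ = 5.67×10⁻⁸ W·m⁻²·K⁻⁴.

T ≈ 205 K

Power absorbed = (1−a)S·πR²; power emitted = 4πR²σT⁴. Equating and cancelling πR²:
T = ((1−a)S / 4σ)^(1/4) = (399 / (4 × 5.67×10⁻⁸))^(1/4) = (1.76×10^9)^(1/4).
T = 205 K.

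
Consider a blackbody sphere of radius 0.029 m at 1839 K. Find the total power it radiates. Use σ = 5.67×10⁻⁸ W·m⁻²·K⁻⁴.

P ≈ 6850 W

A = 4πr² = 4π × (0.029)² = 0.0106 m².
P = σAT⁴ = 5.67×10⁻⁸ × 0.0106 × (1839)⁴ = 5.67×10⁻⁸ × 0.0106 × 1.14×10^13.
P = 6850 W.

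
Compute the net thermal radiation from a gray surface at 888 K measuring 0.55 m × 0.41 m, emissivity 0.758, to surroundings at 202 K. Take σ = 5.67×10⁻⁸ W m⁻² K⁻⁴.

Q ≈ 6010 W

A = 0.55 × 0.41 = 0.226 m².
Q = εσA(T⁴ − T_s⁴). T⁴ − T_s⁴ = (888)⁴ − (202)⁴ = 6.22×10^11 − 1.66×10^9 = 6.20×10^11 K⁴.
Q = 0.758 × 5.67×10⁻⁸ × 0.226 × 6.20×10^11 = 6010 W.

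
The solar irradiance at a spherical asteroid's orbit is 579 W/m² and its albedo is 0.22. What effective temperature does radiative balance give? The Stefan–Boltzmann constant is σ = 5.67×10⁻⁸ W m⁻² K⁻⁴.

T ≈ 211 K

Power absorbed = (1−a)S·πR²; power emitted = 4πR²σT⁴. Equating and cancelling πR²:
T = ((1−a)S / 4σ)^(1/4) = (452 / (4 × 5.67×10⁻⁸))^(1/4) = (1.99×10^9)^(1/4).
T = 211 K.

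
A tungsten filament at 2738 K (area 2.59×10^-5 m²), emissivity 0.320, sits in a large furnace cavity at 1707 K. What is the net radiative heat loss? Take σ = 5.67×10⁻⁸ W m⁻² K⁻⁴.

Q ≈ 22.4 W

Q = εσA(T⁴ − T_s⁴). T⁴ − T_s⁴ = (2738)⁴ − (1707)⁴ = 5.62×10^13 − 8.49×10^12 = 4.77×10^13 K⁴.
Q = 0.320 × 5.67×10⁻⁸ × 2.59×10^-5 × 4.77×10^13 = 22.4 W.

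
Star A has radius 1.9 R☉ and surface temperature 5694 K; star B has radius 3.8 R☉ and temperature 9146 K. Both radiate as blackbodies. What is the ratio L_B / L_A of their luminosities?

L = 4πR²σT⁴ ∝ R²T⁴, so L_B/L_A = (3.8/1.9)² × (9146/5694)⁴ = 4.00 × 6.66 = 26.6.

L_B/L_A ≈ 26.6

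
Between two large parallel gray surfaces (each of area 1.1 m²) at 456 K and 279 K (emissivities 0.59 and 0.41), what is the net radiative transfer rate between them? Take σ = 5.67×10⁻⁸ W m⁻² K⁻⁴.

For two large parallel gray plates, q = σ(T₁⁴ − T₂⁴) / (1/ε₁ + 1/ε₂ − 1).
1/ε₁ + 1/ε₂ − 1 = 1/0.59 + 1/0.41 − 1 = 3.134.
T₁⁴ − T₂⁴ = 4.32×10^10 − 6.06×10^9 = 3.72×10^10 K⁴.
q = 5.67×10⁻⁸ × 3.72×10^10 / 3.134 = 673 W/m².
Q = q·A = 673 × 1.1 = 740 W.

Q ≈ 740 W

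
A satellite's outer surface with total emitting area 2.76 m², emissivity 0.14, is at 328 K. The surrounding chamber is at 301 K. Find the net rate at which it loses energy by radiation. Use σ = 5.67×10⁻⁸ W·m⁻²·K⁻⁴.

Q ≈ 73.7 W

Q = εσA(T⁴ − T_s⁴). T⁴ − T_s⁴ = (328)⁴ − (301)⁴ = 1.16×10^10 − 8.21×10^9 = 3.37×10^9 K⁴.
Q = 0.14 × 5.67×10⁻⁸ × 2.76 × 3.37×10^9 = 73.7 W.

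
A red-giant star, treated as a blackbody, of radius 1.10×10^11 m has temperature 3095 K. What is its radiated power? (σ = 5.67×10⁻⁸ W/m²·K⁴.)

A = 4πr² = 4π × (1.10×10^11)² = 1.52×10^23 m².
P = σAT⁴ = 5.67×10⁻⁸ × 1.52×10^23 × (3095)⁴ = 5.67×10⁻⁸ × 1.52×10^23 × 9.18×10^13.
P = 7.91×10^29 W.

P ≈ 7.91×10^29 W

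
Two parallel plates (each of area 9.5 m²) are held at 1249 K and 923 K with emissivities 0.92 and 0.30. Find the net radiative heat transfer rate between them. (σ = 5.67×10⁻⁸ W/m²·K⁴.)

Q ≈ 2.69×10^5 W

For two large parallel gray plates, q = σ(T₁⁴ − T₂⁴) / (1/ε₁ + 1/ε₂ − 1).
1/ε₁ + 1/ε₂ − 1 = 1/0.92 + 1/0.30 − 1 = 3.420.
T₁⁴ − T₂⁴ = 2.43×10^12 − 7.26×10^11 = 1.71×10^12 K⁴.
q = 5.67×10⁻⁸ × 1.71×10^12 / 3.420 = 28300 W/m².
Q = q·A = 28300 × 9.5 = 2.69×10^5 W.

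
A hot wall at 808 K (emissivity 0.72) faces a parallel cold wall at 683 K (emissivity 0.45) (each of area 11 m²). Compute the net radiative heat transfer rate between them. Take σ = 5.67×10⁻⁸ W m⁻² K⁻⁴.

For two large parallel gray plates, q = σ(T₁⁴ − T₂⁴) / (1/ε₁ + 1/ε₂ − 1).
1/ε₁ + 1/ε₂ − 1 = 1/0.72 + 1/0.45 − 1 = 2.611.
T₁⁴ − T₂⁴ = 4.26×10^11 − 2.18×10^11 = 2.09×10^11 K⁴.
q = 5.67×10⁻⁸ × 2.09×10^11 / 2.611 = 4530 W/m².
Q = q·A = 4530 × 11 = 49800 W.

Q ≈ 49800 W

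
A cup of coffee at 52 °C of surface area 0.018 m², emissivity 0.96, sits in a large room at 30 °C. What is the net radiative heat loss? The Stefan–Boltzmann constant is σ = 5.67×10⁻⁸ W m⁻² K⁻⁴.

Convert: 52 °C = 325 K; 30 °C = 303 K.
Q = εσA(T⁴ − T_s⁴). T⁴ − T_s⁴ = (325)⁴ − (303)⁴ = 1.12×10^10 − 8.43×10^9 = 2.73×10^9 K⁴.
Q = 0.96 × 5.67×10⁻⁸ × 0.0180 × 2.73×10^9 = 2.67 W.

Q ≈ 2.67 W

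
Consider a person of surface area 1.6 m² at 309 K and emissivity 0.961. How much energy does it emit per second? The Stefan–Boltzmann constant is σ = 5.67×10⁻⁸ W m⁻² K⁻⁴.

P = εσAT⁴ = 0.961 × 5.67×10⁻⁸ × 1.60 × (309)⁴ = 0.961 × 5.67×10⁻⁸ × 1.60 × 9.12×10^9.
P = 795 W.

P ≈ 795 W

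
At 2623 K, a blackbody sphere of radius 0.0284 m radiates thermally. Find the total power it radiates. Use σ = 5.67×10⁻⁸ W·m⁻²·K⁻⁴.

P ≈ 27200 W

A = 4πr² = 4π × (0.0284)² = 0.0101 m².
P = σAT⁴ = 5.67×10⁻⁸ × 0.0101 × (2623)⁴ = 5.67×10⁻⁸ × 0.0101 × 4.73×10^13.
P = 27200 W.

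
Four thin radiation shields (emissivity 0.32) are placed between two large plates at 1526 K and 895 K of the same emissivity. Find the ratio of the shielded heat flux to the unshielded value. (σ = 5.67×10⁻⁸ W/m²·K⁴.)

With N identical shields there are N+1 = 5 gaps in series, each with the same radiative resistance, so the flux falls to 1/(N+1) of its unshielded value.

ratio ≈ 0.200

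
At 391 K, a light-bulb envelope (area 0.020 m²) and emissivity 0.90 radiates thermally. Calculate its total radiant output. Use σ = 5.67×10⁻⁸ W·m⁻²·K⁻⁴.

P ≈ 23.9 W

Stefan–Boltzmann: P = εσAT⁴ = 0.90 × 5.67×10⁻⁸ × 0.0200 × (391)⁴ = 0.90 × 5.67×10⁻⁸ × 0.0200 × 2.34×10^10.
P = 23.9 W.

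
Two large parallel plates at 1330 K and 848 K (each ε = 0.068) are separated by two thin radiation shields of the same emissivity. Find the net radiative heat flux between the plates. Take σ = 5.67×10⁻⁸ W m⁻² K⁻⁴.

q ≈ 1740 W/m²

Each of the 3 gaps contributes resistance (2/ε − 1) = 2/0.068 − 1 = 28.41; total = 85.24.
q = σ(T₁⁴ − T₂⁴) / 85.24 = 5.67×10⁻⁸ × 2.61×10^12 / 85.24 = 1740 W/m².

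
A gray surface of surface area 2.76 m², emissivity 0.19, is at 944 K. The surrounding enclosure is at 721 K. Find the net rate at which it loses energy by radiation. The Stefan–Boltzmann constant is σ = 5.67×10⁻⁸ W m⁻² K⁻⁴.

Q ≈ 15600 W

Q = εσA(T⁴ − T_s⁴). T⁴ − T_s⁴ = (944)⁴ − (721)⁴ = 7.94×10^11 − 2.70×10^11 = 5.24×10^11 K⁴.
Q = 0.19 × 5.67×10⁻⁸ × 2.76 × 5.24×10^11 = 15600 W.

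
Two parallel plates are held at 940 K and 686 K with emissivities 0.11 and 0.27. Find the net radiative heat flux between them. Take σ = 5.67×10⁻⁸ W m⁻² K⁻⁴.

For two large parallel gray plates, q = σ(T₁⁴ − T₂⁴) / (1/ε₁ + 1/ε₂ − 1).
1/ε₁ + 1/ε₂ − 1 = 1/0.11 + 1/0.27 − 1 = 11.79.
T₁⁴ − T₂⁴ = 7.81×10^11 − 2.21×10^11 = 5.59×10^11 K⁴.
q = 5.67×10⁻⁸ × 5.59×10^11 / 11.79 = 2690 W/m².

q ≈ 2690 W/m²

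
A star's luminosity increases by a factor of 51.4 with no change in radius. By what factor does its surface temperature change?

factor ≈ 2.68

P ∝ T⁴ ⇒ T ∝ P^(1/4), so T scales by (51.4)^(1/4) = 2.68.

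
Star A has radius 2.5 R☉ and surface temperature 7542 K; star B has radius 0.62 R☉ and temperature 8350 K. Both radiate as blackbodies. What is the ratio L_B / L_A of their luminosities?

L_B/L_A ≈ 0.0924

L = 4πR²σT⁴ ∝ R²T⁴, so L_B/L_A = (0.62/2.5)² × (8350/7542)⁴ = 0.0615 × 1.50 = 0.0924.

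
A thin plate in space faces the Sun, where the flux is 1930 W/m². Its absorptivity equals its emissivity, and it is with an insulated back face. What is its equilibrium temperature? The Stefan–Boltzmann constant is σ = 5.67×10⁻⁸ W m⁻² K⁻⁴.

Absorbed flux αS = emitted flux εσT⁴ (one radiating face); with α = ε, T = (S/σ)^(1/4).
T = (1930 / 5.67×10⁻⁸)^(1/4) = (3.40×10^10)^(1/4).
T = 430 K.

T ≈ 430 K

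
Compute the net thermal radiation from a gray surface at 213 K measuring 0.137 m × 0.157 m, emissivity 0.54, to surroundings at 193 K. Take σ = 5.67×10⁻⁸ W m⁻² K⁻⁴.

A = 0.137 × 0.157 = 0.0215 m².
Q = εσA(T⁴ − T_s⁴). T⁴ − T_s⁴ = (213)⁴ − (193)⁴ = 2.06×10^9 − 1.39×10^9 = 6.71×10^8 K⁴.
Q = 0.54 × 5.67×10⁻⁸ × 0.0215 × 6.71×10^8 = 0.442 W.

Q ≈ 0.442 W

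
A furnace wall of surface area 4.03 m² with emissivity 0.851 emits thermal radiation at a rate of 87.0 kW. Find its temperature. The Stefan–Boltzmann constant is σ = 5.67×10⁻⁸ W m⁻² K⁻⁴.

From P = εσAT⁴, T = (P / εσA)^(1/4) = (87000 / (0.851 × 5.67×10⁻⁸ × 4.03))^(1/4).
T = (4.47×10^11)^(1/4) = 818 K.

T ≈ 818 K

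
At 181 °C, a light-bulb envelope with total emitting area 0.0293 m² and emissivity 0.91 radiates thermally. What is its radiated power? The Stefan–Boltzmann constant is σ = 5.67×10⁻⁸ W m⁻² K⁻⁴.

P ≈ 64.2 W

181 °C = 454 K.
P = εσAT⁴ = 0.91 × 5.67×10⁻⁸ × 0.0293 × (454)⁴ = 0.91 × 5.67×10⁻⁸ × 0.0293 × 4.25×10^10.
P = 64.2 W.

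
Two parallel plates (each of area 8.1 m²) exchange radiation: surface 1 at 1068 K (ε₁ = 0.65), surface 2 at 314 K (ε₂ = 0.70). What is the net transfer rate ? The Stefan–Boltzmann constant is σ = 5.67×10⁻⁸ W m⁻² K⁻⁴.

Q ≈ 3.01×10^5 W

For two large parallel gray plates, q = σ(T₁⁴ − T₂⁴) / (1/ε₁ + 1/ε₂ − 1).
1/ε₁ + 1/ε₂ − 1 = 1/0.65 + 1/0.70 − 1 = 1.967.
T₁⁴ − T₂⁴ = 1.30×10^12 − 9.72×10^9 = 1.29×10^12 K⁴.
q = 5.67×10⁻⁸ × 1.29×10^12 / 1.967 = 37200 W/m².
Q = q·A = 37200 × 8.1 = 3.01×10^5 W.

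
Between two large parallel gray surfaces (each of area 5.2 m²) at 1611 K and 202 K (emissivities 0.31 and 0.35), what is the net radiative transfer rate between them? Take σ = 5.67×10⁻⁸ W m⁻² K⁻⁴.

Q ≈ 3.91×10^5 W

For two large parallel gray plates, q = σ(T₁⁴ − T₂⁴) / (1/ε₁ + 1/ε₂ − 1).
1/ε₁ + 1/ε₂ − 1 = 1/0.31 + 1/0.35 − 1 = 5.083.
T₁⁴ − T₂⁴ = 6.74×10^12 − 1.66×10^9 = 6.73×10^12 K⁴.
q = 5.67×10⁻⁸ × 6.73×10^12 / 5.083 = 75100 W/m².
Q = q·A = 75100 × 5.2 = 3.91×10^5 W.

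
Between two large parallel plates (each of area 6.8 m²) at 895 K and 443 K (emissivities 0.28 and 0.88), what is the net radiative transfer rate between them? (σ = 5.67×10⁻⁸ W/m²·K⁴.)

For two large parallel gray plates, q = σ(T₁⁴ − T₂⁴) / (1/ε₁ + 1/ε₂ − 1).
1/ε₁ + 1/ε₂ − 1 = 1/0.28 + 1/0.88 − 1 = 3.708.
T₁⁴ − T₂⁴ = 6.42×10^11 − 3.85×10^10 = 6.03×10^11 K⁴.
q = 5.67×10⁻⁸ × 6.03×10^11 / 3.708 = 9220 W/m².
Q = q·A = 9220 × 6.8 = 62700 W.

Q ≈ 62700 W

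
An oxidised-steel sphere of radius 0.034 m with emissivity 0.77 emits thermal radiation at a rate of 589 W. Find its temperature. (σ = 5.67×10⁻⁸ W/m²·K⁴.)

T ≈ 982 K

A = 4πr² = 4π × (0.034)² = 0.0145 m².
From P = εσAT⁴, T = (P / εσA)^(1/4) = (589 / (0.77 × 5.67×10⁻⁸ × 0.0145))^(1/4).
T = (9.29×10^11)^(1/4) = 982 K.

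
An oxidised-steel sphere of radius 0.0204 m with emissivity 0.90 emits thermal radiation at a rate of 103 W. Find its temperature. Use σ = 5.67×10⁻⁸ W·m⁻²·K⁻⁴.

A = 4πr² = 4π × (0.0204)² = 5.23×10^-3 m².
From P = εσAT⁴, T = (P / εσA)^(1/4) = (103 / (0.90 × 5.67×10⁻⁸ × 5.23×10^-3))^(1/4).
T = (3.86×10^11)^(1/4) = 788 K.

T ≈ 788 K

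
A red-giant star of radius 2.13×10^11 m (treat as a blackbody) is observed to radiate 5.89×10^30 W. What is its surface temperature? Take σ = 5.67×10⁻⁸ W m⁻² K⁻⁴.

T ≈ 3670 K

A = 4πr² = 4π × (2.13×10^11)² = 5.70×10^23 m².
From P = σAT⁴, T = (P / σA)^(1/4) = (5.89×10^30 / (5.67×10⁻⁸ × 5.70×10^23))^(1/4).
T = (1.82×10^14)^(1/4) = 3670 K.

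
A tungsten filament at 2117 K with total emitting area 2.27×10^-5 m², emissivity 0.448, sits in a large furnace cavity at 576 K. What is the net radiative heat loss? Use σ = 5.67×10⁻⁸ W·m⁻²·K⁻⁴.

Q ≈ 11.5 W

Q = εσA(T⁴ − T_s⁴). T⁴ − T_s⁴ = (2117)⁴ − (576)⁴ = 2.01×10^13 − 1.10×10^11 = 2.00×10^13 K⁴.
Q = 0.448 × 5.67×10⁻⁸ × 2.27×10^-5 × 2.00×10^13 = 11.5 W.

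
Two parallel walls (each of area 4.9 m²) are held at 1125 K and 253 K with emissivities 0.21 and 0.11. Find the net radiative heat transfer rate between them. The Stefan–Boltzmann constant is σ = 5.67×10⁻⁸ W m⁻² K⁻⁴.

For two large parallel gray plates, q = σ(T₁⁴ − T₂⁴) / (1/ε₁ + 1/ε₂ − 1).
1/ε₁ + 1/ε₂ − 1 = 1/0.21 + 1/0.11 − 1 = 12.85.
T₁⁴ − T₂⁴ = 1.60×10^12 − 4.10×10^9 = 1.60×10^12 K⁴.
q = 5.67×10⁻⁸ × 1.60×10^12 / 12.85 = 7050 W/m².
Q = q·A = 7050 × 4.9 = 34500 W.

Q ≈ 34500 W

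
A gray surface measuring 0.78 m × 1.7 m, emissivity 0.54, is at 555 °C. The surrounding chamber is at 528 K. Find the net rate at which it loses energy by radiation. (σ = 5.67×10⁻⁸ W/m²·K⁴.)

Q ≈ 15900 W

A = 0.78 × 1.7 = 1.33 m².
Convert: 555 °C = 828 K.
Q = εσA(T⁴ − T_s⁴). T⁴ − T_s⁴ = (828)⁴ − (528)⁴ = 4.70×10^11 − 7.77×10^10 = 3.92×10^11 K⁴.
Q = 0.54 × 5.67×10⁻⁸ × 1.33 × 3.92×10^11 = 15900 W.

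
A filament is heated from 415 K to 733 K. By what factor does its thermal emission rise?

ratio ≈ 9.73

P ∝ T⁴, so the ratio is (733/415)⁴ = (1.766)⁴ = 9.73.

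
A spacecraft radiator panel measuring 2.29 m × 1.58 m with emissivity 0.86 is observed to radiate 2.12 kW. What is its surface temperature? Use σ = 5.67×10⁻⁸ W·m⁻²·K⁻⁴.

A = 2.29 × 1.58 = 3.62 m².
From P = εσAT⁴, T = (P / εσA)^(1/4) = (2120 / (0.86 × 5.67×10⁻⁸ × 3.62))^(1/4).
T = (1.20×10^10)^(1/4) = 331 K.

T ≈ 331 K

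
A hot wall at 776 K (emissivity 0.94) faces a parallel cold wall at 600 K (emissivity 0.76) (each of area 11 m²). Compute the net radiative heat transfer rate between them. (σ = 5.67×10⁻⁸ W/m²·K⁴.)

Q ≈ 1.05×10^5 W

For two large parallel gray plates, q = σ(T₁⁴ − T₂⁴) / (1/ε₁ + 1/ε₂ − 1).
1/ε₁ + 1/ε₂ − 1 = 1/0.94 + 1/0.76 − 1 = 1.380.
T₁⁴ − T₂⁴ = 3.63×10^11 − 1.30×10^11 = 2.33×10^11 K⁴.
q = 5.67×10⁻⁸ × 2.33×10^11 / 1.380 = 9580 W/m².
Q = q·A = 9580 × 11 = 1.05×10^5 W.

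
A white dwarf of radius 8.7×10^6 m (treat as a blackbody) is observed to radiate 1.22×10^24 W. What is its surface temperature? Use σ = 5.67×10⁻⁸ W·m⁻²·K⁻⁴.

A = 4πr² = 4π × (8.7×10^6)² = 9.51×10^14 m².
From P = σAT⁴, T = (P / σA)^(1/4) = (1.22×10^24 / (5.67×10⁻⁸ × 9.51×10^14))^(1/4).
T = (2.26×10^16)^(1/4) = 12300 K.

T ≈ 12300 K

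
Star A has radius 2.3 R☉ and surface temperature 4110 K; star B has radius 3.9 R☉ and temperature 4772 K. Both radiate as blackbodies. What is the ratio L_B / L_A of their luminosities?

L_B/L_A ≈ 5.23

L = 4πR²σT⁴ ∝ R²T⁴, so L_B/L_A = (3.9/2.3)² × (4772/4110)⁴ = 2.88 × 1.82 = 5.23.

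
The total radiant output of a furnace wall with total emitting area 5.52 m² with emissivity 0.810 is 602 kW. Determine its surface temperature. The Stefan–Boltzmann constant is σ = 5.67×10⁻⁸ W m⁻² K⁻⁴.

From P = εσAT⁴, T = (P / εσA)^(1/4) = (6.02×10^5 / (0.810 × 5.67×10⁻⁸ × 5.52))^(1/4).
T = (2.37×10^12)^(1/4) = 1240 K.

T ≈ 1240 K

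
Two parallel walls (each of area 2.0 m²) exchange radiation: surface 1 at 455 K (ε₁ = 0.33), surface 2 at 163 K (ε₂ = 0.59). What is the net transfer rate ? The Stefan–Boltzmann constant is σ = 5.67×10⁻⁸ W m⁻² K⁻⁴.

Q ≈ 1280 W

For two large parallel gray plates, q = σ(T₁⁴ − T₂⁴) / (1/ε₁ + 1/ε₂ − 1).
1/ε₁ + 1/ε₂ − 1 = 1/0.33 + 1/0.59 − 1 = 3.725.
T₁⁴ − T₂⁴ = 4.29×10^10 − 7.06×10^8 = 4.22×10^10 K⁴.
q = 5.67×10⁻⁸ × 4.22×10^10 / 3.725 = 642 W/m².
Q = q·A = 642 × 2.0 = 1280 W.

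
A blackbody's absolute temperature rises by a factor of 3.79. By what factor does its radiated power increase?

P ∝ T⁴, so the power scales as (3.79)⁴ = 206.

factor ≈ 206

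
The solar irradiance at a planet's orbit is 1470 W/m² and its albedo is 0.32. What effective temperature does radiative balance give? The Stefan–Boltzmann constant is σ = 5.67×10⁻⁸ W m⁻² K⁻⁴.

Power absorbed = (1−a)S·πR²; power emitted = 4πR²σT⁴. Equating and cancelling πR²:
T = ((1−a)S / 4σ)^(1/4) = (1000 / (4 × 5.67×10⁻⁸))^(1/4) = (4.41×10^9)^(1/4).
T = 258 K.

T ≈ 258 K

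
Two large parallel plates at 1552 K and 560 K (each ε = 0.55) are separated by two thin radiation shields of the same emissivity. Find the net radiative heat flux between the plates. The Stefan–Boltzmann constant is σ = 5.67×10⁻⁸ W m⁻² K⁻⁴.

Each of the 3 gaps contributes resistance (2/ε − 1) = 2/0.55 − 1 = 2.636; total = 7.909.
q = σ(T₁⁴ − T₂⁴) / 7.909 = 5.67×10⁻⁸ × 5.70×10^12 / 7.909 = 40900 W/m².

q ≈ 40900 W/m²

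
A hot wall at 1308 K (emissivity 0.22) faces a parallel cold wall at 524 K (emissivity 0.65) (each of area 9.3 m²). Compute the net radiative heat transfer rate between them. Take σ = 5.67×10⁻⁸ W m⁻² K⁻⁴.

Q ≈ 2.96×10^5 W

For two large parallel gray plates, q = σ(T₁⁴ − T₂⁴) / (1/ε₁ + 1/ε₂ − 1).
1/ε₁ + 1/ε₂ − 1 = 1/0.22 + 1/0.65 − 1 = 5.084.
T₁⁴ − T₂⁴ = 2.93×10^12 − 7.54×10^10 = 2.85×10^12 K⁴.
q = 5.67×10⁻⁸ × 2.85×10^12 / 5.084 = 31800 W/m².
Q = q·A = 31800 × 9.3 = 2.96×10^5 W.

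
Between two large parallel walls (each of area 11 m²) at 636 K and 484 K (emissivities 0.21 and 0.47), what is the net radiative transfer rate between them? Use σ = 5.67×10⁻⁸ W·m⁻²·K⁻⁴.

Q ≈ 11500 W

For two large parallel gray plates, q = σ(T₁⁴ − T₂⁴) / (1/ε₁ + 1/ε₂ − 1).
1/ε₁ + 1/ε₂ − 1 = 1/0.21 + 1/0.47 − 1 = 5.890.
T₁⁴ − T₂⁴ = 1.64×10^11 − 5.49×10^10 = 1.09×10^11 K⁴.
q = 5.67×10⁻⁸ × 1.09×10^11 / 5.890 = 1050 W/m².
Q = q·A = 1050 × 11 = 11500 W.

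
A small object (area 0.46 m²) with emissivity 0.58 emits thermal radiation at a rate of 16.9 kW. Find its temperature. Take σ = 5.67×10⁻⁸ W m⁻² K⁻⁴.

From P = εσAT⁴, T = (P / εσA)^(1/4) = (16900 / (0.58 × 5.67×10⁻⁸ × 0.460))^(1/4).
T = (1.12×10^12)^(1/4) = 1030 K.

T ≈ 1030 K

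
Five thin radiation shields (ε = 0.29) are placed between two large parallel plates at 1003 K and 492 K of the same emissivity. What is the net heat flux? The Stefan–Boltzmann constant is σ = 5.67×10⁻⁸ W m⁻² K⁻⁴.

Each of the 6 gaps contributes resistance (2/ε − 1) = 2/0.29 − 1 = 5.897; total = 35.38.
q = σ(T₁⁴ − T₂⁴) / 35.38 = 5.67×10⁻⁸ × 9.53×10^11 / 35.38 = 1530 W/m².

q ≈ 1530 W/m²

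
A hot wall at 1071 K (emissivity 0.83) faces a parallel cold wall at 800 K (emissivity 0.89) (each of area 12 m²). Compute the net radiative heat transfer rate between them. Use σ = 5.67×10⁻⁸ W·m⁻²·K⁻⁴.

Q ≈ 4.64×10^5 W

For two large parallel gray plates, q = σ(T₁⁴ − T₂⁴) / (1/ε₁ + 1/ε₂ − 1).
1/ε₁ + 1/ε₂ − 1 = 1/0.83 + 1/0.89 − 1 = 1.328.
T₁⁴ − T₂⁴ = 1.32×10^12 − 4.10×10^11 = 9.06×10^11 K⁴.
q = 5.67×10⁻⁸ × 9.06×10^11 / 1.328 = 38700 W/m².
Q = q·A = 38700 × 12 = 4.64×10^5 W.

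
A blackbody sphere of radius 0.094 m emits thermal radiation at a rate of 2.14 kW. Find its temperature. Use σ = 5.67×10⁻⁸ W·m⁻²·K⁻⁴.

T ≈ 764 K

A = 4πr² = 4π × (0.094)² = 0.111 m².
From P = σAT⁴, T = (P / σA)^(1/4) = (2140 / (5.67×10⁻⁸ × 0.111))^(1/4).
T = (3.40×10^11)^(1/4) = 764 K.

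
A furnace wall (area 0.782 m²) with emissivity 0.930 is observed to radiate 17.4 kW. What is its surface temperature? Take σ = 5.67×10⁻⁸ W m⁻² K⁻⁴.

From P = εσAT⁴, T = (P / εσA)^(1/4) = (17400 / (0.930 × 5.67×10⁻⁸ × 0.782))^(1/4).
T = (4.22×10^11)^(1/4) = 806 K.

T ≈ 806 K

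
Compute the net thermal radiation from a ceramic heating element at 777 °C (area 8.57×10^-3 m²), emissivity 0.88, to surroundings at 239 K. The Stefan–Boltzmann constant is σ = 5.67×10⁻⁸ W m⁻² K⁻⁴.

Q ≈ 518 W

Convert: 777 °C = 1050 K.
Q = εσA(T⁴ − T_s⁴). T⁴ − T_s⁴ = (1050)⁴ − (239)⁴ = 1.22×10^12 − 3.26×10^9 = 1.21×10^12 K⁴.
Q = 0.88 × 5.67×10⁻⁸ × 8.57×10^-3 × 1.21×10^12 = 518 W.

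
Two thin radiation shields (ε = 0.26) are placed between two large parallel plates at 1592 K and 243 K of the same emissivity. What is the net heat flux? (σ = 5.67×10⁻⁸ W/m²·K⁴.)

Each of the 3 gaps contributes resistance (2/ε − 1) = 2/0.26 − 1 = 6.692; total = 20.08.
q = σ(T₁⁴ − T₂⁴) / 20.08 = 5.67×10⁻⁸ × 6.42×10^12 / 20.08 = 18100 W/m².

q ≈ 18100 W/m²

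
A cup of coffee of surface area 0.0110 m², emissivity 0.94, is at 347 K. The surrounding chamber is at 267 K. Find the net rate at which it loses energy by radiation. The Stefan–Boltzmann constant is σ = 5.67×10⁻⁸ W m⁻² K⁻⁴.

Q = εσA(T⁴ − T_s⁴). T⁴ − T_s⁴ = (347)⁴ − (267)⁴ = 1.45×10^10 − 5.08×10^9 = 9.42×10^9 K⁴.
Q = 0.94 × 5.67×10⁻⁸ × 0.0110 × 9.42×10^9 = 5.52 W.

Q ≈ 5.52 W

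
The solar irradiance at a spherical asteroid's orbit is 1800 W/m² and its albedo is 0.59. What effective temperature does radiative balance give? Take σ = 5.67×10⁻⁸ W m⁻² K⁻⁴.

T ≈ 239 K

Power absorbed = (1−a)S·πR²; power emitted = 4πR²σT⁴. Equating and cancelling πR²:
T = ((1−a)S / 4σ)^(1/4) = (738 / (4 × 5.67×10⁻⁸))^(1/4) = (3.25×10^9)^(1/4).
T = 239 K.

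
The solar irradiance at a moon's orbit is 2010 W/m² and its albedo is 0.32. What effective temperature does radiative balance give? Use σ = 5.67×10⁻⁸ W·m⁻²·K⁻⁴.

T ≈ 279 K

Power absorbed = (1−a)S·πR²; power emitted = 4πR²σT⁴. Equating and cancelling πR²:
T = ((1−a)S / 4σ)^(1/4) = (1370 / (4 × 5.67×10⁻⁸))^(1/4) = (6.03×10^9)^(1/4).
T = 279 K.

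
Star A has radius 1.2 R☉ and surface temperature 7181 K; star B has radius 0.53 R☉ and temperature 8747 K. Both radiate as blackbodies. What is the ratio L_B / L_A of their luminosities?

L_B/L_A ≈ 0.429

L = 4πR²σT⁴ ∝ R²T⁴, so L_B/L_A = (0.53/1.2)² × (8747/7181)⁴ = 0.195 × 2.20 = 0.429.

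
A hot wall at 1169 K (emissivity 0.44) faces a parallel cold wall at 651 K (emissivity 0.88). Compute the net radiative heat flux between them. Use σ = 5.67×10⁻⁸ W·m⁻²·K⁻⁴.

For two large parallel gray plates, q = σ(T₁⁴ − T₂⁴) / (1/ε₁ + 1/ε₂ − 1).
1/ε₁ + 1/ε₂ − 1 = 1/0.44 + 1/0.88 − 1 = 2.409.
T₁⁴ − T₂⁴ = 1.87×10^12 − 1.80×10^11 = 1.69×10^12 K⁴.
q = 5.67×10⁻⁸ × 1.69×10^12 / 2.409 = 39700 W/m².

q ≈ 39700 W/m²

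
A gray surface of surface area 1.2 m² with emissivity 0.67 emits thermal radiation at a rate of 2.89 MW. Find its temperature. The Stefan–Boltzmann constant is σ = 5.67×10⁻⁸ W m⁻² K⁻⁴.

From P = εσAT⁴, T = (P / εσA)^(1/4) = (2.89×10^6 / (0.67 × 5.67×10⁻⁸ × 1.20))^(1/4).
T = (6.34×10^13)^(1/4) = 2820 K.

T ≈ 2820 K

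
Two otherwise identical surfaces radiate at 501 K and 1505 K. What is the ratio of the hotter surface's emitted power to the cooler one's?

P ∝ T⁴, so the ratio is (1505/501)⁴ = (3.004)⁴ = 81.4.

ratio ≈ 81.4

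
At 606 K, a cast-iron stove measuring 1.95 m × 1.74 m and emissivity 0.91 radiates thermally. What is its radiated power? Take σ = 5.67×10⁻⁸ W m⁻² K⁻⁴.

P ≈ 23600 W

A = 1.95 × 1.74 = 3.39 m².
P = εσAT⁴ = 0.91 × 5.67×10⁻⁸ × 3.39 × (606)⁴ = 0.91 × 5.67×10⁻⁸ × 3.39 × 1.35×10^11.
P = 23600 W.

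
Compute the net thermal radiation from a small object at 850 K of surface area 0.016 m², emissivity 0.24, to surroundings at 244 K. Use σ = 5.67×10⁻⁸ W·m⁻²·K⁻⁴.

Q ≈ 113 W

Q = εσA(T⁴ − T_s⁴). T⁴ − T_s⁴ = (850)⁴ − (244)⁴ = 5.22×10^11 − 3.54×10^9 = 5.18×10^11 K⁴.
Q = 0.24 × 5.67×10⁻⁸ × 0.0160 × 5.18×10^11 = 113 W.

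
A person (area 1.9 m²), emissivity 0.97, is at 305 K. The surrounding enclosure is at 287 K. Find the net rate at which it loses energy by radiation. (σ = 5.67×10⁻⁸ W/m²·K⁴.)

Q = εσA(T⁴ − T_s⁴). T⁴ − T_s⁴ = (305)⁴ − (287)⁴ = 8.65×10^9 − 6.78×10^9 = 1.87×10^9 K⁴.
Q = 0.97 × 5.67×10⁻⁸ × 1.90 × 1.87×10^9 = 195 W.

Q ≈ 195 W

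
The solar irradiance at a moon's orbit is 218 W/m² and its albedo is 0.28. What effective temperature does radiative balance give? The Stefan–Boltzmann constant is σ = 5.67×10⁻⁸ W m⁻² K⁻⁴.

T ≈ 162 K

Power absorbed = (1−a)S·πR²; power emitted = 4πR²σT⁴. Equating and cancelling πR²:
T = ((1−a)S / 4σ)^(1/4) = (157 / (4 × 5.67×10⁻⁸))^(1/4) = (6.92×10^8)^(1/4).
T = 162 K.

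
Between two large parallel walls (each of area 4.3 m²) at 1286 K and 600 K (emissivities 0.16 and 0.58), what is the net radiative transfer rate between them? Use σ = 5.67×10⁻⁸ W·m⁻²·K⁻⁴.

For two large parallel gray plates, q = σ(T₁⁴ − T₂⁴) / (1/ε₁ + 1/ε₂ − 1).
1/ε₁ + 1/ε₂ − 1 = 1/0.16 + 1/0.58 − 1 = 6.974.
T₁⁴ − T₂⁴ = 2.74×10^12 − 1.30×10^11 = 2.61×10^12 K⁴.
q = 5.67×10⁻⁸ × 2.61×10^12 / 6.974 = 21200 W/m².
Q = q·A = 21200 × 4.3 = 91100 W.

Q ≈ 91100 W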